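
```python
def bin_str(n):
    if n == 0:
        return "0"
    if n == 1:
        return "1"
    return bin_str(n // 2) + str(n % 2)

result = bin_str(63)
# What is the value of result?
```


bin_str(63)
= bin_str(31) + "1"
= bin_str(15) + "1" + "1"
= bin_str(7) + "1" + "1" + "1"
= bin_str(3) + "1" + "1" + "1" + "1"
= bin_str(1) + "1" + "1" + "1" + "1" + "1"
= "1" + "1" + "1" + "1" + "1" + "1"
= "111111"


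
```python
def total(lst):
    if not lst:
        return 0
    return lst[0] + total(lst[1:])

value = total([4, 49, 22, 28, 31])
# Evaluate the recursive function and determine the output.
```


total([4, 49, 22, 28, 31])
= 4 + total([49, 22, 28, 31])
= 4 + 49 + total([22, 28, 31])
= 4 + 49 + 22 + total([28, 31])
= 4 + 49 + 22 + 28 + total([31])
= 4 + 49 + 22 + 28 + 31 + total([])
= 4 + 49 + 22 + 28 + 31 + 0
= 134


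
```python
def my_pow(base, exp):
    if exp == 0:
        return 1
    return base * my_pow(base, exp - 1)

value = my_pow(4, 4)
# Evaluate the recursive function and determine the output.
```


my_pow(4, 4)
= 4 * my_pow(4, 3)
= 4 * 4 * my_pow(4, 2)
= 4 * 4 * 4 * my_pow(4, 1)
= 4 * 4 * 4 * 4 * my_pow(4, 0)
= 4 * 4 * 4 * 4 * 1
= 256


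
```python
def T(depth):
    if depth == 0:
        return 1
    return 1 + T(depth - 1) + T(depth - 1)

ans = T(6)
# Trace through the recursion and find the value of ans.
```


T(6)
= 1 + T(5) + T(5)
= 1 + 2 * T(5)
T(k) = 2^(k+1) - 1
T(0) = 1
T(1) = 3
T(2) = 7
T(3) = 15
T(4) = 31
T(6) = 2^7 - 1 = 127


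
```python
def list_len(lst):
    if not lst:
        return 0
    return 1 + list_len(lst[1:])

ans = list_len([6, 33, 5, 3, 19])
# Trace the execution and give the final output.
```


list_len([6, 33, 5, 3, 19])
= 1 + list_len([33, 5, 3, 19])
= 1 + 1 + list_len([5, 3, 19])
= 1 + 1 + 1 + list_len([3, 19])
= 1 + 1 + 1 + 1 + list_len([19])
= 1 + 1 + 1 + 1 + 1 + list_len([])
= 1 + 1 + 1 + 1 + 1 + 0
= 5


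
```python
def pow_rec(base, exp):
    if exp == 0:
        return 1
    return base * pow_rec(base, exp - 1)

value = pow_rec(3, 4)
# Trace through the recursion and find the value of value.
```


pow_rec(3, 4)
= 3 * pow_rec(3, 3)
= 3 * 3 * pow_rec(3, 2)
= 3 * 3 * 3 * pow_rec(3, 1)
= 3 * 3 * 3 * 3 * pow_rec(3, 0)
= 3 * 3 * 3 * 3 * 1
= 81


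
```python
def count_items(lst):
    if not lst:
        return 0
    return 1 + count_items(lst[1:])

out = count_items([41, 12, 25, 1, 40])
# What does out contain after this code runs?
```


count_items([41, 12, 25, 1, 40])
= 1 + count_items([12, 25, 1, 40])
= 1 + 1 + count_items([25, 1, 40])
= 1 + 1 + 1 + count_items([1, 40])
= 1 + 1 + 1 + 1 + count_items([40])
= 1 + 1 + 1 + 1 + 1 + count_items([])
= 1 + 1 + 1 + 1 + 1 + 0
= 5


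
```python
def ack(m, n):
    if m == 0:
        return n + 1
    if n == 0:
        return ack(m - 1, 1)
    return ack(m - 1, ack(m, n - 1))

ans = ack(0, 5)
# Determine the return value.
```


ack(0, 5)
m == 0: return 5 + 1 = 6
= 6


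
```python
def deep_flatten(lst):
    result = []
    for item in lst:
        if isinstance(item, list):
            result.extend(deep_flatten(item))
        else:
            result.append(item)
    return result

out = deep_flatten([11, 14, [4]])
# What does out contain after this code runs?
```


deep_flatten([11, 14, [4]])
Processing each element:
  11 is not a list -> append 11
  14 is not a list -> append 14
  [4] is a list -> deep_flatten recursively -> [4]
= [11, 14, 4]


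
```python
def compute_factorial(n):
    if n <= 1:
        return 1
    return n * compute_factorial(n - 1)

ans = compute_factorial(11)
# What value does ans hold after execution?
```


compute_factorial(11)
= 11 * compute_factorial(10)
= 11 * 10 * compute_factorial(9)
= 11 * 10 * 9 * compute_factorial(8)
= 11 * 10 * 9 * 8 * compute_factorial(7)
= 11 * 10 * 9 * 8 * 7 * compute_factorial(6)
= 11 * 10 * 9 * 8 * 7 * 6 * compute_factorial(5)
= 11 * 10 * 9 * 8 * 7 * 6 * 5 * compute_factorial(4)
= 11 * 10 * 9 * 8 * 7 * 6 * 5 * 4 * compute_factorial(3)
= 11 * 10 * 9 * 8 * 7 * 6 * 5 * 4 * 3 * compute_factorial(2)
= 11 * 10 * 9 * 8 * 7 * 6 * 5 * 4 * 3 * 2 * compute_factorial(1)
= 11 * 10 * 9 * 8 * 7 * 6 * 5 * 4 * 3 * 2 * 1
= 39916800


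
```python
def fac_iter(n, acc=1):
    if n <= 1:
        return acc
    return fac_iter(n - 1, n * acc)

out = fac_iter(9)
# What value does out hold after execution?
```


fac_iter(9, 1)
= fac_iter(8, 9 * 1) = fac_iter(8, 9)
= fac_iter(7, 8 * 9) = fac_iter(7, 72)
= fac_iter(6, 7 * 72) = fac_iter(6, 504)
= fac_iter(5, 6 * 504) = fac_iter(5, 3024)
= fac_iter(4, 5 * 3024) = fac_iter(4, 15120)
= fac_iter(3, 4 * 15120) = fac_iter(3, 60480)
= fac_iter(2, 3 * 60480) = fac_iter(2, 181440)
= fac_iter(1, 2 * 181440) = fac_iter(1, 362880)
n <= 1, return acc = 362880


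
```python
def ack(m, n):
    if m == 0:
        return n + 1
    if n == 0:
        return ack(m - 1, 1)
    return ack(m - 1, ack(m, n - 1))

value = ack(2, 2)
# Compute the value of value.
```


ack(2, 2)
= ack(1, ack(2, 1))
First compute ack(2, 1) = 5
= ack(1, 5)
= 7


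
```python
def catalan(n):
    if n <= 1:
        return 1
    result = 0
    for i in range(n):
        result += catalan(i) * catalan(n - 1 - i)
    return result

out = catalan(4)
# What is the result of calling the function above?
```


catalan(4)
= sum of catalan(i) * catalan(4-1-i) for i in 0..3
First compute sub-values bottom-up:
  catalan(0) = 1, catalan(1) = 1
  catalan(2) = 1*1 + 1*1 = 2
  catalan(3) = 1*2 + 1*1 + 2*1 = 5
Now catalan(4):
  catalan(0)*catalan(3) = 1*5 = 5
  catalan(1)*catalan(2) = 1*2 = 2
  catalan(2)*catalan(1) = 2*1 = 2
  catalan(3)*catalan(0) = 5*1 = 5
= 5 + 2 + 2 + 5
= 14


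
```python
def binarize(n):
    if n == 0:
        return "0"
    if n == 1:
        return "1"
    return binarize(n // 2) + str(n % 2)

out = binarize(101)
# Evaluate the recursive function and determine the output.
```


binarize(101)
= binarize(50) + "1"
= binarize(25) + "0" + "1"
= binarize(12) + "1" + "0" + "1"
= binarize(6) + "0" + "1" + "0" + "1"
= binarize(3) + "0" + "0" + "1" + "0" + "1"
= binarize(1) + "1" + "0" + "0" + "1" + "0" + "1"
= "1" + "1" + "0" + "0" + "1" + "0" + "1"
= "1100101"


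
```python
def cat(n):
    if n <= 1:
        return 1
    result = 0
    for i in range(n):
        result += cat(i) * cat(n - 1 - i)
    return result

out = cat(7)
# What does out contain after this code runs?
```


cat(7)
= sum of cat(i) * cat(7-1-i) for i in 0..6
First compute sub-values bottom-up:
  cat(0) = 1, cat(1) = 1
  cat(2) = 1*1 + 1*1 = 2
  cat(3) = 1*2 + 1*1 + 2*1 = 5
  cat(4) = 1*5 + 1*2 + 2*1 + 5*1 = 14
  cat(5) = 1*14 + 1*5 + 2*2 + 5*1 + 14*1 = 42
  cat(6) = 1*42 + 1*14 + 2*5 + 5*2 + 14*1 + 42*1 = 132
Now cat(7):
  cat(0)*cat(6) = 1*132 = 132
  cat(1)*cat(5) = 1*42 = 42
  cat(2)*cat(4) = 2*14 = 28
  cat(3)*cat(3) = 5*5 = 25
  cat(4)*cat(2) = 14*2 = 28
  cat(5)*cat(1) = 42*1 = 42
  cat(6)*cat(0) = 132*1 = 132
= 132 + 42 + 28 + 25 + 28 + 42 + 132
= 429


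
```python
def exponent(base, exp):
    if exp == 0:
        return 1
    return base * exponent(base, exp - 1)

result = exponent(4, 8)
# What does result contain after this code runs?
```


exponent(4, 8)
= 4 * exponent(4, 7)
= 4 * 4 * exponent(4, 6)
= 4 * 4 * 4 * exponent(4, 5)
= 4 * 4 * 4 * 4 * exponent(4, 4)
= 4 * 4 * 4 * 4 * 4 * exponent(4, 3)
= 4 * 4 * 4 * 4 * 4 * 4 * exponent(4, 2)
= 4 * 4 * 4 * 4 * 4 * 4 * 4 * exponent(4, 1)
= 4 * 4 * 4 * 4 * 4 * 4 * 4 * 4 * exponent(4, 0)
= 4 * 4 * 4 * 4 * 4 * 4 * 4 * 4 * 1
= 65536


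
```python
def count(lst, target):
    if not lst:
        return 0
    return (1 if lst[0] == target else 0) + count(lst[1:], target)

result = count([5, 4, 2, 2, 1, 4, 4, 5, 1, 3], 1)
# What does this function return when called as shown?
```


count([5, 4, 2, 2, 1, 4, 4, 5, 1, 3], 1)
lst[0]=5 != 1: 0 + count([4, 2, 2, 1, 4, 4, 5, 1, 3], 1)
lst[0]=4 != 1: 0 + count([2, 2, 1, 4, 4, 5, 1, 3], 1)
lst[0]=2 != 1: 0 + count([2, 1, 4, 4, 5, 1, 3], 1)
lst[0]=2 != 1: 0 + count([1, 4, 4, 5, 1, 3], 1)
lst[0]=1 == 1: 1 + count([4, 4, 5, 1, 3], 1)
lst[0]=4 != 1: 0 + count([4, 5, 1, 3], 1)
lst[0]=4 != 1: 0 + count([5, 1, 3], 1)
lst[0]=5 != 1: 0 + count([1, 3], 1)
lst[0]=1 == 1: 1 + count([3], 1)
lst[0]=3 != 1: 0 + count([], 1)
= 2


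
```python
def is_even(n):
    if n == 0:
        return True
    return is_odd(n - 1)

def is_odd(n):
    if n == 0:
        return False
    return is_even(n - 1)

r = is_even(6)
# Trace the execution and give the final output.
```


is_even(6)
= is_odd(5)
= is_even(4)
= is_odd(3)
= is_even(2)
= is_odd(1)
= is_even(0)
n == 0: return True
= True


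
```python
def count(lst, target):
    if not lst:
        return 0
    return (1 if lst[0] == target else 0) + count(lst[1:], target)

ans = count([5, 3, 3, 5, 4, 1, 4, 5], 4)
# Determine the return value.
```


count([5, 3, 3, 5, 4, 1, 4, 5], 4)
lst[0]=5 != 4: 0 + count([3, 3, 5, 4, 1, 4, 5], 4)
lst[0]=3 != 4: 0 + count([3, 5, 4, 1, 4, 5], 4)
lst[0]=3 != 4: 0 + count([5, 4, 1, 4, 5], 4)
lst[0]=5 != 4: 0 + count([4, 1, 4, 5], 4)
lst[0]=4 == 4: 1 + count([1, 4, 5], 4)
lst[0]=1 != 4: 0 + count([4, 5], 4)
lst[0]=4 == 4: 1 + count([5], 4)
lst[0]=5 != 4: 0 + count([], 4)
= 2


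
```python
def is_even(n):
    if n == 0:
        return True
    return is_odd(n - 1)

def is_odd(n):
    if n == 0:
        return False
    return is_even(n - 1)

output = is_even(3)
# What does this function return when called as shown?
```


is_even(3)
= is_odd(2)
= is_even(1)
= is_odd(0)
n == 0: return False
= False


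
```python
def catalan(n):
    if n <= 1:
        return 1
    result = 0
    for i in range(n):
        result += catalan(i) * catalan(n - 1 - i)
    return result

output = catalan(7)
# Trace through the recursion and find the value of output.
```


catalan(7)
= sum of catalan(i) * catalan(7-1-i) for i in 0..6
First compute sub-values bottom-up:
  catalan(0) = 1, catalan(1) = 1
  catalan(2) = 1*1 + 1*1 = 2
  catalan(3) = 1*2 + 1*1 + 2*1 = 5
  catalan(4) = 1*5 + 1*2 + 2*1 + 5*1 = 14
  catalan(5) = 1*14 + 1*5 + 2*2 + 5*1 + 14*1 = 42
  catalan(6) = 1*42 + 1*14 + 2*5 + 5*2 + 14*1 + 42*1 = 132
Now catalan(7):
  catalan(0)*catalan(6) = 1*132 = 132
  catalan(1)*catalan(5) = 1*42 = 42
  catalan(2)*catalan(4) = 2*14 = 28
  catalan(3)*catalan(3) = 5*5 = 25
  catalan(4)*catalan(2) = 14*2 = 28
  catalan(5)*catalan(1) = 42*1 = 42
  catalan(6)*catalan(0) = 132*1 = 132
= 132 + 42 + 28 + 25 + 28 + 42 + 132
= 429


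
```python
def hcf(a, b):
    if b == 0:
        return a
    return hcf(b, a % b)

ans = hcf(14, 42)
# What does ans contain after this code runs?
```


hcf(14, 42)
= hcf(42, 14 % 42) = hcf(42, 14)
= hcf(14, 42 % 14) = hcf(14, 0)
b == 0, return a = 14


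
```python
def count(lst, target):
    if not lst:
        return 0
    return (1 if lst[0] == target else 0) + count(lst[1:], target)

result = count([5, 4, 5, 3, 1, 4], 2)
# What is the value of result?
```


count([5, 4, 5, 3, 1, 4], 2)
lst[0]=5 != 2: 0 + count([4, 5, 3, 1, 4], 2)
lst[0]=4 != 2: 0 + count([5, 3, 1, 4], 2)
lst[0]=5 != 2: 0 + count([3, 1, 4], 2)
lst[0]=3 != 2: 0 + count([1, 4], 2)
lst[0]=1 != 2: 0 + count([4], 2)
lst[0]=4 != 2: 0 + count([], 2)
= 0


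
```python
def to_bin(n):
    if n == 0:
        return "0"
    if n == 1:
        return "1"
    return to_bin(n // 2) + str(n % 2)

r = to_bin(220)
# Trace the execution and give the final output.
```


to_bin(220)
= to_bin(110) + "0"
= to_bin(55) + "0" + "0"
= to_bin(27) + "1" + "0" + "0"
= to_bin(13) + "1" + "1" + "0" + "0"
= to_bin(6) + "1" + "1" + "1" + "0" + "0"
= to_bin(3) + "0" + "1" + "1" + "1" + "0" + "0"
= to_bin(1) + "1" + "0" + "1" + "1" + "1" + "0" + "0"
= "1" + "1" + "0" + "1" + "1" + "1" + "0" + "0"
= "11011100"


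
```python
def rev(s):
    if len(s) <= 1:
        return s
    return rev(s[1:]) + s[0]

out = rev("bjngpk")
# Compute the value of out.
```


rev("bjngpk")
= rev("jngpk") + "b"
= rev("ngpk") + "j" + "b"
= rev("gpk") + "n" + "j" + "b"
= rev("pk") + "g" + "n" + "j" + "b"
= rev("k") + "p" + "g" + "n" + "j" + "b"
= "k" + "p" + "g" + "n" + "j" + "b"
= "kpgnjb"


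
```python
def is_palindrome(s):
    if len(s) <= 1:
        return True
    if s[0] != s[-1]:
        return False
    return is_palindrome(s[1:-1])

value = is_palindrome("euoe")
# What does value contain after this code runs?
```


is_palindrome("euoe")
"euoe": s[0]='e' == s[-1]='e' -> is_palindrome("uo")
"uo": s[0]='u' != s[-1]='o' -> False
= False


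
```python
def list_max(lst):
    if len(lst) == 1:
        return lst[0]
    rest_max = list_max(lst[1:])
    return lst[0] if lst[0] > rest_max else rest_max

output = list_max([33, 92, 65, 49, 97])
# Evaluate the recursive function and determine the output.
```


list_max([33, 92, 65, 49, 97])
= compare 33 with list_max([92, 65, 49, 97])
= compare 92 with list_max([65, 49, 97])
= compare 65 with list_max([49, 97])
= compare 49 with list_max([97])
Base: list_max([97]) = 97
compare 49 with 97: max = 97
compare 65 with 97: max = 97
compare 92 with 97: max = 97
compare 33 with 97: max = 97
= 97


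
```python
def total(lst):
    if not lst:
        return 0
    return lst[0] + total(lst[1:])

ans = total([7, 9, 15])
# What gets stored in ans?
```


total([7, 9, 15])
= 7 + total([9, 15])
= 7 + 9 + total([15])
= 7 + 9 + 15 + total([])
= 7 + 9 + 15 + 0
= 31


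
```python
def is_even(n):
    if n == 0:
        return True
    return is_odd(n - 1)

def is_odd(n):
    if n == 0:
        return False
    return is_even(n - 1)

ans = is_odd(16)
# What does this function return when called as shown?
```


is_odd(16)
= is_even(15)
= is_odd(14)
= is_even(13)
= is_odd(12)
= is_even(11)
= is_odd(10)
= is_even(9)
= is_odd(8)
= is_even(7)
= is_odd(6)
= is_even(5)
= is_odd(4)
= is_even(3)
= is_odd(2)
= is_even(1)
= is_odd(0)
n == 0: return False
= False


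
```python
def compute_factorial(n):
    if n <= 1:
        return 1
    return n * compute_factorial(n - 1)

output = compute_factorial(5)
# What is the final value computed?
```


compute_factorial(5)
= 5 * compute_factorial(4)
= 5 * 4 * compute_factorial(3)
= 5 * 4 * 3 * compute_factorial(2)
= 5 * 4 * 3 * 2 * compute_factorial(1)
= 5 * 4 * 3 * 2 * 1
= 120


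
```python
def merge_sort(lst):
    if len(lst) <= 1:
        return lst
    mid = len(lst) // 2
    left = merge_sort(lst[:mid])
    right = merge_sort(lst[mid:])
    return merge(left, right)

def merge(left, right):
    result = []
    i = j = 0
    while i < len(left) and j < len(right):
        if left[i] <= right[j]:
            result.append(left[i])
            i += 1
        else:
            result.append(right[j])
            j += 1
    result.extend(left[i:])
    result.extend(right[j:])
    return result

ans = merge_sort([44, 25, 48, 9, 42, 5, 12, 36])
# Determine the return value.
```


merge_sort([44, 25, 48, 9, 42, 5, 12, 36])
Split into [44, 25, 48, 9] and [42, 5, 12, 36]
Left sorted: [9, 25, 44, 48]
Right sorted: [5, 12, 36, 42]
Merge [9, 25, 44, 48] and [5, 12, 36, 42]
= [5, 9, 12, 25, 36, 42, 44, 48]


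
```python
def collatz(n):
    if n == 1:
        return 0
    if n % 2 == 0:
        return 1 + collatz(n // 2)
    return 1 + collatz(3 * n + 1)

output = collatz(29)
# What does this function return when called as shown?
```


collatz(29)
29 is odd -> 3*29+1 = 88 -> collatz(88)
88 is even -> collatz(44)
44 is even -> collatz(22)
22 is even -> collatz(11)
11 is odd -> 3*11+1 = 34 -> collatz(34)
34 is even -> collatz(17)
17 is odd -> 3*17+1 = 52 -> collatz(52)
52 is even -> collatz(26)
26 is even -> collatz(13)
13 is odd -> 3*13+1 = 40 -> collatz(40)
40 is even -> collatz(20)
20 is even -> collatz(10)
10 is even -> collatz(5)
5 is odd -> 3*5+1 = 16 -> collatz(16)
16 is even -> collatz(8)
8 is even -> collatz(4)
4 is even -> collatz(2)
2 is even -> collatz(1)
Reached 1 after 18 steps
= 18


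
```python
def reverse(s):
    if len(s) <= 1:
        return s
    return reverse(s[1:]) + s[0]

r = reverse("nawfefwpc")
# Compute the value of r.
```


reverse("nawfefwpc")
= reverse("awfefwpc") + "n"
= reverse("wfefwpc") + "a" + "n"
= reverse("fefwpc") + "w" + "a" + "n"
= reverse("efwpc") + "f" + "w" + "a" + "n"
= reverse("fwpc") + "e" + "f" + "w" + "a" + "n"
= reverse("wpc") + "f" + "e" + "f" + "w" + "a" + "n"
= reverse("pc") + "w" + "f" + "e" + "f" + "w" + "a" + "n"
= reverse("c") + "p" + "w" + "f" + "e" + "f" + "w" + "a" + "n"
= "c" + "p" + "w" + "f" + "e" + "f" + "w" + "a" + "n"
= "cpwfefwan"


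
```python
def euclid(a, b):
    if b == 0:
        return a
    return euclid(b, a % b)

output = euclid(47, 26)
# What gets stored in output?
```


euclid(47, 26)
= euclid(26, 47 % 26) = euclid(26, 21)
= euclid(21, 26 % 21) = euclid(21, 5)
= euclid(5, 21 % 5) = euclid(5, 1)
= euclid(1, 5 % 1) = euclid(1, 0)
b == 0, return a = 1


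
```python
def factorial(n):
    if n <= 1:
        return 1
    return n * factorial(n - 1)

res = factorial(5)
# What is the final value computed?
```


factorial(5)
= 5 * factorial(4)
= 5 * 4 * factorial(3)
= 5 * 4 * 3 * factorial(2)
= 5 * 4 * 3 * 2 * factorial(1)
= 5 * 4 * 3 * 2 * 1
= 120


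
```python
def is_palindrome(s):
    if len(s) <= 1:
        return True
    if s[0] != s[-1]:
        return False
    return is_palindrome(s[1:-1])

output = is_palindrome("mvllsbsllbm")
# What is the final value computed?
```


is_palindrome("mvllsbsllbm")
"mvllsbsllbm": s[0]='m' == s[-1]='m' -> is_palindrome("vllsbsllb")
"vllsbsllb": s[0]='v' != s[-1]='b' -> False
= False


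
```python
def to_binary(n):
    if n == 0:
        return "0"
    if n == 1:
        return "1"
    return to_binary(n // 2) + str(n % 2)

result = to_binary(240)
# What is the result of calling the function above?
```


to_binary(240)
= to_binary(120) + "0"
= to_binary(60) + "0" + "0"
= to_binary(30) + "0" + "0" + "0"
= to_binary(15) + "0" + "0" + "0" + "0"
= to_binary(7) + "1" + "0" + "0" + "0" + "0"
= to_binary(3) + "1" + "1" + "0" + "0" + "0" + "0"
= to_binary(1) + "1" + "1" + "1" + "0" + "0" + "0" + "0"
= "1" + "1" + "1" + "1" + "0" + "0" + "0" + "0"
= "11110000"


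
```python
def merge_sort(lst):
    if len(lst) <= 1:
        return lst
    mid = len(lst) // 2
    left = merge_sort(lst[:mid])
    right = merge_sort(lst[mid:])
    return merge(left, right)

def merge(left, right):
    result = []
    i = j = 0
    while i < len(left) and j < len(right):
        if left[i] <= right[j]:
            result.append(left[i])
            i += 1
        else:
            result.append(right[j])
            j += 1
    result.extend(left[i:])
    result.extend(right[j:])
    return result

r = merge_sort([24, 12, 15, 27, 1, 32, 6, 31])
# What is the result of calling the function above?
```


merge_sort([24, 12, 15, 27, 1, 32, 6, 31])
Split into [24, 12, 15, 27] and [1, 32, 6, 31]
Left sorted: [12, 15, 24, 27]
Right sorted: [1, 6, 31, 32]
Merge [12, 15, 24, 27] and [1, 6, 31, 32]
= [1, 6, 12, 15, 24, 27, 31, 32]


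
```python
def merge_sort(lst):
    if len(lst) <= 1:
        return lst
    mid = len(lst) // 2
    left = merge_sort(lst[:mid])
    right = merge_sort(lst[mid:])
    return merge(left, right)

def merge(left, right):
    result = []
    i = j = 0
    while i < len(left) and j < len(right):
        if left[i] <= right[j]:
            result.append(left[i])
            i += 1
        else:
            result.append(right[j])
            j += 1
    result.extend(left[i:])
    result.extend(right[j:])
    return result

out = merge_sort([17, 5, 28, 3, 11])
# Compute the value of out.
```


merge_sort([17, 5, 28, 3, 11])
Split into [17, 5] and [28, 3, 11]
Left sorted: [5, 17]
Right sorted: [3, 11, 28]
Merge [5, 17] and [3, 11, 28]
= [3, 5, 11, 17, 28]


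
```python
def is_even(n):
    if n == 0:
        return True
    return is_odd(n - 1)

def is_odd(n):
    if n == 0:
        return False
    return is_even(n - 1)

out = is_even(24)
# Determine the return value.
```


is_even(24)
= is_odd(23)
= is_even(22)
= is_odd(21)
= is_even(20)
= is_odd(19)
= is_even(18)
= is_odd(17)
= is_even(16)
= is_odd(15)
= is_even(14)
= is_odd(13)
= is_even(12)
= is_odd(11)
= is_even(10)
= is_odd(9)
= is_even(8)
= is_odd(7)
= is_even(6)
= is_odd(5)
= is_even(4)
= is_odd(3)
= is_even(2)
= is_odd(1)
= is_even(0)
n == 0: return True
= True


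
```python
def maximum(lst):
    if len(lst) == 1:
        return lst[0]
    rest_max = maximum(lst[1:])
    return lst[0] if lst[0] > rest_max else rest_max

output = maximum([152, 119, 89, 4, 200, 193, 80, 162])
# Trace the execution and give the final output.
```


maximum([152, 119, 89, 4, 200, 193, 80, 162])
= compare 152 with maximum([119, 89, 4, 200, 193, 80, 162])
= compare 119 with maximum([89, 4, 200, 193, 80, 162])
= compare 89 with maximum([4, 200, 193, 80, 162])
= compare 4 with maximum([200, 193, 80, 162])
= compare 200 with maximum([193, 80, 162])
= compare 193 with maximum([80, 162])
= compare 80 with maximum([162])
Base: maximum([162]) = 162
compare 80 with 162: max = 162
compare 193 with 162: max = 193
compare 200 with 193: max = 200
compare 4 with 200: max = 200
compare 89 with 200: max = 200
compare 119 with 200: max = 200
compare 152 with 200: max = 200
= 200


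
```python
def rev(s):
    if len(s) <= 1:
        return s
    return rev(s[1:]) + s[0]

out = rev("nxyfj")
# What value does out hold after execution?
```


rev("nxyfj")
= rev("xyfj") + "n"
= rev("yfj") + "x" + "n"
= rev("fj") + "y" + "x" + "n"
= rev("j") + "f" + "y" + "x" + "n"
= "j" + "f" + "y" + "x" + "n"
= "jfyxn"


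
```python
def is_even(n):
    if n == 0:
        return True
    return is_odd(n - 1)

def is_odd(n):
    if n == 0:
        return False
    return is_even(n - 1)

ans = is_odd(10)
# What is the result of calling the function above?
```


is_odd(10)
= is_even(9)
= is_odd(8)
= is_even(7)
= is_odd(6)
= is_even(5)
= is_odd(4)
= is_even(3)
= is_odd(2)
= is_even(1)
= is_odd(0)
n == 0: return False
= False


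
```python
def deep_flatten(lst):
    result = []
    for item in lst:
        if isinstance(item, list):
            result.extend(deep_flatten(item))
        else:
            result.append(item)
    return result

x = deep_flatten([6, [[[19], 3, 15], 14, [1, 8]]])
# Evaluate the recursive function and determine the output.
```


deep_flatten([6, [[[19], 3, 15], 14, [1, 8]]])
Processing each element:
  6 is not a list -> append 6
  [[[19], 3, 15], 14, [1, 8]] is a list -> deep_flatten recursively -> [19, 3, 15, 14, 1, 8]
= [6, 19, 3, 15, 14, 1, 8]


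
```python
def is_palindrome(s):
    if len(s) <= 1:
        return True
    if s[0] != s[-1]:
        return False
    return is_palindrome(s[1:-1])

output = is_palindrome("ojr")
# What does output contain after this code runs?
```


is_palindrome("ojr")
"ojr": s[0]='o' != s[-1]='r' -> False
= False


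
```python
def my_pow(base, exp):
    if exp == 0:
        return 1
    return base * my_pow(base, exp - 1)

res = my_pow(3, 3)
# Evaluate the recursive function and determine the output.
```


my_pow(3, 3)
= 3 * my_pow(3, 2)
= 3 * 3 * my_pow(3, 1)
= 3 * 3 * 3 * my_pow(3, 0)
= 3 * 3 * 3 * 1
= 27


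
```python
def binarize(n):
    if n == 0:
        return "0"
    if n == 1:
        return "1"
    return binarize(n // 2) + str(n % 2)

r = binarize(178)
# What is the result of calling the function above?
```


binarize(178)
= binarize(89) + "0"
= binarize(44) + "1" + "0"
= binarize(22) + "0" + "1" + "0"
= binarize(11) + "0" + "0" + "1" + "0"
= binarize(5) + "1" + "0" + "0" + "1" + "0"
= binarize(2) + "1" + "1" + "0" + "0" + "1" + "0"
= binarize(1) + "0" + "1" + "1" + "0" + "0" + "1" + "0"
= "1" + "0" + "1" + "1" + "0" + "0" + "1" + "0"
= "10110010"


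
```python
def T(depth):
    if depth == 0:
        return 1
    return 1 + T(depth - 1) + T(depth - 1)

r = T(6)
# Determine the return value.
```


T(6)
= 1 + T(5) + T(5)
= 1 + 2 * T(5)
T(k) = 2^(k+1) - 1
T(0) = 1
T(1) = 3
T(2) = 7
T(3) = 15
T(4) = 31
T(6) = 2^7 - 1 = 127


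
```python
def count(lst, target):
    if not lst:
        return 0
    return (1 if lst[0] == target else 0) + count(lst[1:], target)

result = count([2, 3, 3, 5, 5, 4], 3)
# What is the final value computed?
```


count([2, 3, 3, 5, 5, 4], 3)
lst[0]=2 != 3: 0 + count([3, 3, 5, 5, 4], 3)
lst[0]=3 == 3: 1 + count([3, 5, 5, 4], 3)
lst[0]=3 == 3: 1 + count([5, 5, 4], 3)
lst[0]=5 != 3: 0 + count([5, 4], 3)
lst[0]=5 != 3: 0 + count([4], 3)
lst[0]=4 != 3: 0 + count([], 3)
= 2


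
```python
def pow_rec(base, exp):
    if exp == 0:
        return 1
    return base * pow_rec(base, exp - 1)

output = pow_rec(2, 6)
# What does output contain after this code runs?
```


pow_rec(2, 6)
= 2 * pow_rec(2, 5)
= 2 * 2 * pow_rec(2, 4)
= 2 * 2 * 2 * pow_rec(2, 3)
= 2 * 2 * 2 * 2 * pow_rec(2, 2)
= 2 * 2 * 2 * 2 * 2 * pow_rec(2, 1)
= 2 * 2 * 2 * 2 * 2 * 2 * pow_rec(2, 0)
= 2 * 2 * 2 * 2 * 2 * 2 * 1
= 64


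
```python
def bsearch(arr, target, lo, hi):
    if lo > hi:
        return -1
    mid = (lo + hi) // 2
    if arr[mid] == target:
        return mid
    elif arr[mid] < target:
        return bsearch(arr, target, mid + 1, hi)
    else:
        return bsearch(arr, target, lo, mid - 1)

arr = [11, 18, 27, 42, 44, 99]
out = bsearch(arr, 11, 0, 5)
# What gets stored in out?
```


bsearch(arr, 11, 0, 5)
lo=0, hi=5, mid=2, arr[mid]=27
27 > 11, search left half
lo=0, hi=1, mid=0, arr[mid]=11
arr[0] == 11, found at index 0
= 0


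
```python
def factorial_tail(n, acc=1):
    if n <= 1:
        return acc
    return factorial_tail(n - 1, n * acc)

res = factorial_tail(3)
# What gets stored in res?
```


factorial_tail(3, 1)
= factorial_tail(2, 3 * 1) = factorial_tail(2, 3)
= factorial_tail(1, 2 * 3) = factorial_tail(1, 6)
n <= 1, return acc = 6


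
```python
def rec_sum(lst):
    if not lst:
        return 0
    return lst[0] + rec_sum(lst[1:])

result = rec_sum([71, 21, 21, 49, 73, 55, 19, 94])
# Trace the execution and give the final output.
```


rec_sum([71, 21, 21, 49, 73, 55, 19, 94])
= 71 + rec_sum([21, 21, 49, 73, 55, 19, 94])
= 71 + 21 + rec_sum([21, 49, 73, 55, 19, 94])
= 71 + 21 + 21 + rec_sum([49, 73, 55, 19, 94])
= 71 + 21 + 21 + 49 + rec_sum([73, 55, 19, 94])
= 71 + 21 + 21 + 49 + 73 + rec_sum([55, 19, 94])
= 71 + 21 + 21 + 49 + 73 + 55 + rec_sum([19, 94])
= 71 + 21 + 21 + 49 + 73 + 55 + 19 + rec_sum([94])
= 71 + 21 + 21 + 49 + 73 + 55 + 19 + 94 + rec_sum([])
= 71 + 21 + 21 + 49 + 73 + 55 + 19 + 94 + 0
= 403


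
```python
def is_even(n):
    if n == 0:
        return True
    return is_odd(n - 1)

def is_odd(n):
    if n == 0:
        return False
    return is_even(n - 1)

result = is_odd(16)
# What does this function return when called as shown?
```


is_odd(16)
= is_even(15)
= is_odd(14)
= is_even(13)
= is_odd(12)
= is_even(11)
= is_odd(10)
= is_even(9)
= is_odd(8)
= is_even(7)
= is_odd(6)
= is_even(5)
= is_odd(4)
= is_even(3)
= is_odd(2)
= is_even(1)
= is_odd(0)
n == 0: return False
= False


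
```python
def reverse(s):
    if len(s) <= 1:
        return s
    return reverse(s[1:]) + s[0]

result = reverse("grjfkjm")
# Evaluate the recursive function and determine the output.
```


reverse("grjfkjm")
= reverse("rjfkjm") + "g"
= reverse("jfkjm") + "r" + "g"
= reverse("fkjm") + "j" + "r" + "g"
= reverse("kjm") + "f" + "j" + "r" + "g"
= reverse("jm") + "k" + "f" + "j" + "r" + "g"
= reverse("m") + "j" + "k" + "f" + "j" + "r" + "g"
= "m" + "j" + "k" + "f" + "j" + "r" + "g"
= "mjkfjrg"


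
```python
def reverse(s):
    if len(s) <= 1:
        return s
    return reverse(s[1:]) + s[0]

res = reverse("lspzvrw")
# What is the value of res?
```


reverse("lspzvrw")
= reverse("spzvrw") + "l"
= reverse("pzvrw") + "s" + "l"
= reverse("zvrw") + "p" + "s" + "l"
= reverse("vrw") + "z" + "p" + "s" + "l"
= reverse("rw") + "v" + "z" + "p" + "s" + "l"
= reverse("w") + "r" + "v" + "z" + "p" + "s" + "l"
= "w" + "r" + "v" + "z" + "p" + "s" + "l"
= "wrvzpsl"


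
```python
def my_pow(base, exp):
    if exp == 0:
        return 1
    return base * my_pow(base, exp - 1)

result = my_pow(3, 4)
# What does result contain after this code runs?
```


my_pow(3, 4)
= 3 * my_pow(3, 3)
= 3 * 3 * my_pow(3, 2)
= 3 * 3 * 3 * my_pow(3, 1)
= 3 * 3 * 3 * 3 * my_pow(3, 0)
= 3 * 3 * 3 * 3 * 1
= 81


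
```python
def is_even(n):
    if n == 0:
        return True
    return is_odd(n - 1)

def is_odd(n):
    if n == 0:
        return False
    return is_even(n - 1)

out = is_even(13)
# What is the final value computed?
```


is_even(13)
= is_odd(12)
= is_even(11)
= is_odd(10)
= is_even(9)
= is_odd(8)
= is_even(7)
= is_odd(6)
= is_even(5)
= is_odd(4)
= is_even(3)
= is_odd(2)
= is_even(1)
= is_odd(0)
n == 0: return False
= False


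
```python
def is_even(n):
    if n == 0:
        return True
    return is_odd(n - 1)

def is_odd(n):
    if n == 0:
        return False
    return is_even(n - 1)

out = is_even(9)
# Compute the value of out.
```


is_even(9)
= is_odd(8)
= is_even(7)
= is_odd(6)
= is_even(5)
= is_odd(4)
= is_even(3)
= is_odd(2)
= is_even(1)
= is_odd(0)
n == 0: return False
= False


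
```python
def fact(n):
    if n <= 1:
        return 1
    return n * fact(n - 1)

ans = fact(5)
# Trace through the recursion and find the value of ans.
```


fact(5)
= 5 * fact(4)
= 5 * 4 * fact(3)
= 5 * 4 * 3 * fact(2)
= 5 * 4 * 3 * 2 * fact(1)
= 5 * 4 * 3 * 2 * 1
= 120


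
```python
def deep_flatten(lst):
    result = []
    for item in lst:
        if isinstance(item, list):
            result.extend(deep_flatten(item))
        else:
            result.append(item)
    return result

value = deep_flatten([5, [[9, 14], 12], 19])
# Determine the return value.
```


deep_flatten([5, [[9, 14], 12], 19])
Processing each element:
  5 is not a list -> append 5
  [[9, 14], 12] is a list -> deep_flatten recursively -> [9, 14, 12]
  19 is not a list -> append 19
= [5, 9, 14, 12, 19]


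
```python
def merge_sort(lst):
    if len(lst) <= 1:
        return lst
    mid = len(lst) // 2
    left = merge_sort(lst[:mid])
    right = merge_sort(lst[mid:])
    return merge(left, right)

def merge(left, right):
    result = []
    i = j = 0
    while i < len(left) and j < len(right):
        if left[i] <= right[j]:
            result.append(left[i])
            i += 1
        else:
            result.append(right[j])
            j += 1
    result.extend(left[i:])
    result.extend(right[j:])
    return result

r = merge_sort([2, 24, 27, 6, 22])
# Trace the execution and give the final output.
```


merge_sort([2, 24, 27, 6, 22])
Split into [2, 24] and [27, 6, 22]
Left sorted: [2, 24]
Right sorted: [6, 22, 27]
Merge [2, 24] and [6, 22, 27]
= [2, 6, 22, 24, 27]


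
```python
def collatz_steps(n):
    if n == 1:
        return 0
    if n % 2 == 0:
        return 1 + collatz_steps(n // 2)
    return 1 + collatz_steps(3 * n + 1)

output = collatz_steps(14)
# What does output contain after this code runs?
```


collatz_steps(14)
14 is even -> collatz_steps(7)
7 is odd -> 3*7+1 = 22 -> collatz_steps(22)
22 is even -> collatz_steps(11)
11 is odd -> 3*11+1 = 34 -> collatz_steps(34)
34 is even -> collatz_steps(17)
17 is odd -> 3*17+1 = 52 -> collatz_steps(52)
52 is even -> collatz_steps(26)
26 is even -> collatz_steps(13)
13 is odd -> 3*13+1 = 40 -> collatz_steps(40)
40 is even -> collatz_steps(20)
20 is even -> collatz_steps(10)
10 is even -> collatz_steps(5)
5 is odd -> 3*5+1 = 16 -> collatz_steps(16)
16 is even -> collatz_steps(8)
8 is even -> collatz_steps(4)
4 is even -> collatz_steps(2)
2 is even -> collatz_steps(1)
Reached 1 after 17 steps
= 17


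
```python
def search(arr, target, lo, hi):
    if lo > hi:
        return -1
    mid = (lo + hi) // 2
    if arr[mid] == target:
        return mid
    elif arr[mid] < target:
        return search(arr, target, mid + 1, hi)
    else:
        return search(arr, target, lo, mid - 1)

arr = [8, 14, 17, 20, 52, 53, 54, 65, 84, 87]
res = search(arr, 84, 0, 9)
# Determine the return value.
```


search(arr, 84, 0, 9)
lo=0, hi=9, mid=4, arr[mid]=52
52 < 84, search right half
lo=5, hi=9, mid=7, arr[mid]=65
65 < 84, search right half
lo=8, hi=9, mid=8, arr[mid]=84
arr[8] == 84, found at index 8
= 8


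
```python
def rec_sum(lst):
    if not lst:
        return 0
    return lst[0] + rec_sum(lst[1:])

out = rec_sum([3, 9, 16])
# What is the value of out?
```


rec_sum([3, 9, 16])
= 3 + rec_sum([9, 16])
= 3 + 9 + rec_sum([16])
= 3 + 9 + 16 + rec_sum([])
= 3 + 9 + 16 + 0
= 28


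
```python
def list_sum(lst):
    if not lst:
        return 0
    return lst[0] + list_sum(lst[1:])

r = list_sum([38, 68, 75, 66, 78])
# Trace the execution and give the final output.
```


list_sum([38, 68, 75, 66, 78])
= 38 + list_sum([68, 75, 66, 78])
= 38 + 68 + list_sum([75, 66, 78])
= 38 + 68 + 75 + list_sum([66, 78])
= 38 + 68 + 75 + 66 + list_sum([78])
= 38 + 68 + 75 + 66 + 78 + list_sum([])
= 38 + 68 + 75 + 66 + 78 + 0
= 325


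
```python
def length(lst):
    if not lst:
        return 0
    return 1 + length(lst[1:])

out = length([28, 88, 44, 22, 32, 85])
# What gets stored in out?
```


length([28, 88, 44, 22, 32, 85])
= 1 + length([88, 44, 22, 32, 85])
= 1 + 1 + length([44, 22, 32, 85])
= 1 + 1 + 1 + length([22, 32, 85])
= 1 + 1 + 1 + 1 + length([32, 85])
= 1 + 1 + 1 + 1 + 1 + length([85])
= 1 + 1 + 1 + 1 + 1 + 1 + length([])
= 1 + 1 + 1 + 1 + 1 + 1 + 0
= 6


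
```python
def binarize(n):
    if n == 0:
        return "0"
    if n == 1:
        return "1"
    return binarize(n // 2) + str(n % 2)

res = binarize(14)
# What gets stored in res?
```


binarize(14)
= binarize(7) + "0"
= binarize(3) + "1" + "0"
= binarize(1) + "1" + "1" + "0"
= "1" + "1" + "1" + "0"
= "1110"


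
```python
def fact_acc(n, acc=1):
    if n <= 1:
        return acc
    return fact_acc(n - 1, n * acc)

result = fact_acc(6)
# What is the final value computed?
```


fact_acc(6, 1)
= fact_acc(5, 6 * 1) = fact_acc(5, 6)
= fact_acc(4, 5 * 6) = fact_acc(4, 30)
= fact_acc(3, 4 * 30) = fact_acc(3, 120)
= fact_acc(2, 3 * 120) = fact_acc(2, 360)
= fact_acc(1, 2 * 360) = fact_acc(1, 720)
n <= 1, return acc = 720


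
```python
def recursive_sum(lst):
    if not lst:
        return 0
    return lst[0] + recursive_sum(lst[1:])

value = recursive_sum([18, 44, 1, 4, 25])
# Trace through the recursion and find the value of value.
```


recursive_sum([18, 44, 1, 4, 25])
= 18 + recursive_sum([44, 1, 4, 25])
= 18 + 44 + recursive_sum([1, 4, 25])
= 18 + 44 + 1 + recursive_sum([4, 25])
= 18 + 44 + 1 + 4 + recursive_sum([25])
= 18 + 44 + 1 + 4 + 25 + recursive_sum([])
= 18 + 44 + 1 + 4 + 25 + 0
= 92


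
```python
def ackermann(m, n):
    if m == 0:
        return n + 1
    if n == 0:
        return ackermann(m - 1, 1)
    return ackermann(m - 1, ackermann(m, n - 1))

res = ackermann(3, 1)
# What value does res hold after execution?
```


ackermann(3, 1)
= ackermann(2, ackermann(3, 0))
First compute ackermann(3, 0) = 5
= ackermann(2, 5)
= 13


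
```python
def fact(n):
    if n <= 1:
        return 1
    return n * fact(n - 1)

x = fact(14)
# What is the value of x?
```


fact(14)
= 14 * fact(13)
= 14 * 13 * fact(12)
= 14 * 13 * 12 * fact(11)
= 14 * 13 * 12 * 11 * fact(10)
= 14 * 13 * 12 * 11 * 10 * fact(9)
= 14 * 13 * 12 * 11 * 10 * 9 * fact(8)
= 14 * 13 * 12 * 11 * 10 * 9 * 8 * fact(7)
= 14 * 13 * 12 * 11 * 10 * 9 * 8 * 7 * fact(6)
= 14 * 13 * 12 * 11 * 10 * 9 * 8 * 7 * 6 * fact(5)
= 14 * 13 * 12 * 11 * 10 * 9 * 8 * 7 * 6 * 5 * fact(4)
= 14 * 13 * 12 * 11 * 10 * 9 * 8 * 7 * 6 * 5 * 4 * fact(3)
= 14 * 13 * 12 * 11 * 10 * 9 * 8 * 7 * 6 * 5 * 4 * 3 * fact(2)
= 14 * 13 * 12 * 11 * 10 * 9 * 8 * 7 * 6 * 5 * 4 * 3 * 2 * fact(1)
= 14 * 13 * 12 * 11 * 10 * 9 * 8 * 7 * 6 * 5 * 4 * 3 * 2 * 1
= 87178291200


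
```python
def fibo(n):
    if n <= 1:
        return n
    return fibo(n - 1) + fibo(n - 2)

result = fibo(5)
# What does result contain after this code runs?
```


fibo(5)
= fibo(4) + fibo(3)
= (fibo(3) + fibo(2)) + fibo(3)
Computing bottom-up: fibo(0)=0, fibo(1)=1, fibo(2)=1, fibo(3)=2, fibo(4)=3, fibo(5)=5
= 5


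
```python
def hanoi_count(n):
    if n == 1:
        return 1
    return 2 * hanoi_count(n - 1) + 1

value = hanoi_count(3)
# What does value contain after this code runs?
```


hanoi_count(3)
= 2 * hanoi_count(2) + 1
= 2 * (2 * hanoi_count(1) + 1) + 1
Now compute bottom-up:
hanoi_count(1) = 1
hanoi_count(2) = 2 * 1 + 1 = 3
hanoi_count(3) = 2 * 3 + 1 = 7
= 7


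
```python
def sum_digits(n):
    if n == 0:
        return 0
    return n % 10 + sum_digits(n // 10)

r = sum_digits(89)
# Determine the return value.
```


sum_digits(89)
= 9 + sum_digits(8)
= 9 + 8 + sum_digits(0)
= 9 + 8 + 0
= 17


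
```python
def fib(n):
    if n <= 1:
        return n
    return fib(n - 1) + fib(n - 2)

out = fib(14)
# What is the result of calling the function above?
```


fib(14)
= fib(13) + fib(12)
= (fib(12) + fib(11)) + fib(12)
Computing bottom-up: fib(0)=0, fib(1)=1, fib(2)=1, fib(3)=2, fib(4)=3, fib(5)=5, fib(6)=8, fib(7)=13, fib(8)=21, fib(9)=34, fib(10)=55, fib(11)=89, fib(12)=144, fib(13)=233, fib(14)=377
= 377


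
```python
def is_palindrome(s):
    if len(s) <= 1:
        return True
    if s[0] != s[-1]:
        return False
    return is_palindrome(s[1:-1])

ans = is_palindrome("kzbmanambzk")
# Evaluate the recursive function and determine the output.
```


is_palindrome("kzbmanambzk")
"kzbmanambzk": s[0]='k' == s[-1]='k' -> is_palindrome("zbmanambz")
"zbmanambz": s[0]='z' == s[-1]='z' -> is_palindrome("bmanamb")
"bmanamb": s[0]='b' == s[-1]='b' -> is_palindrome("manam")
"manam": s[0]='m' == s[-1]='m' -> is_palindrome("ana")
"ana": s[0]='a' == s[-1]='a' -> is_palindrome("n")
"n": len <= 1 -> True
= True


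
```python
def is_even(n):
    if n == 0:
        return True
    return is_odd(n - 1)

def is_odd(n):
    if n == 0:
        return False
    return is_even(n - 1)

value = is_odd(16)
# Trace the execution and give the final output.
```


is_odd(16)
= is_even(15)
= is_odd(14)
= is_even(13)
= is_odd(12)
= is_even(11)
= is_odd(10)
= is_even(9)
= is_odd(8)
= is_even(7)
= is_odd(6)
= is_even(5)
= is_odd(4)
= is_even(3)
= is_odd(2)
= is_even(1)
= is_odd(0)
n == 0: return False
= False


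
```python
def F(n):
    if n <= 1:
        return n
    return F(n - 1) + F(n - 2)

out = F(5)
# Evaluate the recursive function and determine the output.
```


F(5)
= F(4) + F(3)
= (F(3) + F(2)) + F(3)
Computing bottom-up: F(0)=0, F(1)=1, F(2)=1, F(3)=2, F(4)=3, F(5)=5
= 5


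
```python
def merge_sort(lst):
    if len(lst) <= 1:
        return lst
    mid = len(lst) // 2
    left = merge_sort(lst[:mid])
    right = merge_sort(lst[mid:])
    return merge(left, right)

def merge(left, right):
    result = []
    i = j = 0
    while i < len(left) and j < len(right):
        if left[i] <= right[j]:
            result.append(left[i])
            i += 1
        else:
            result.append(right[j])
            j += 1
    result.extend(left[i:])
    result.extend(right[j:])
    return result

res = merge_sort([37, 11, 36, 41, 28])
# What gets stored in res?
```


merge_sort([37, 11, 36, 41, 28])
Split into [37, 11] and [36, 41, 28]
Left sorted: [11, 37]
Right sorted: [28, 36, 41]
Merge [11, 37] and [28, 36, 41]
= [11, 28, 36, 37, 41]


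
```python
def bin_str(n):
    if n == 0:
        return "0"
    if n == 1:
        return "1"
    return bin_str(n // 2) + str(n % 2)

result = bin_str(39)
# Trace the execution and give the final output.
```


bin_str(39)
= bin_str(19) + "1"
= bin_str(9) + "1" + "1"
= bin_str(4) + "1" + "1" + "1"
= bin_str(2) + "0" + "1" + "1" + "1"
= bin_str(1) + "0" + "0" + "1" + "1" + "1"
= "1" + "0" + "0" + "1" + "1" + "1"
= "100111"


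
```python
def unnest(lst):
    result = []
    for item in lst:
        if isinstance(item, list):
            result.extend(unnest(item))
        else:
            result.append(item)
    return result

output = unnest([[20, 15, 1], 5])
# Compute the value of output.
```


unnest([[20, 15, 1], 5])
Processing each element:
  [20, 15, 1] is a list -> unnest recursively -> [20, 15, 1]
  5 is not a list -> append 5
= [20, 15, 1, 5]


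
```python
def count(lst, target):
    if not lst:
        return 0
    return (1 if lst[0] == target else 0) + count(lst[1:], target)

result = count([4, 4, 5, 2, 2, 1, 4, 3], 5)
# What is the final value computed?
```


count([4, 4, 5, 2, 2, 1, 4, 3], 5)
lst[0]=4 != 5: 0 + count([4, 5, 2, 2, 1, 4, 3], 5)
lst[0]=4 != 5: 0 + count([5, 2, 2, 1, 4, 3], 5)
lst[0]=5 == 5: 1 + count([2, 2, 1, 4, 3], 5)
lst[0]=2 != 5: 0 + count([2, 1, 4, 3], 5)
lst[0]=2 != 5: 0 + count([1, 4, 3], 5)
lst[0]=1 != 5: 0 + count([4, 3], 5)
lst[0]=4 != 5: 0 + count([3], 5)
lst[0]=3 != 5: 0 + count([], 5)
= 1
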